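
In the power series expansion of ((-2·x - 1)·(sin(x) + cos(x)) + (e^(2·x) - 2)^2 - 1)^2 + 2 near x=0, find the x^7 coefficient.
Expand to order 7: ((-2·x - 1)·(sin(x) + cos(x)) + (e^(2·x) - 2)^2 - 1)^2 + 2 = 1031·x^7/210 - 4343·x^6/45 - 451·x^5/3 - 316·x^4/3 + 8·x^3 + 52·x^2 + 14·x + 3 + O(x^8).
The coefficient of x^7 is 1031/210.

Final answer: 1031/210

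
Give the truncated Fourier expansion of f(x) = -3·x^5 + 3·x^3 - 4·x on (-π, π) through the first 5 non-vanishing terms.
(-764 - 6·π^4 + 126·π^2)·sin(x) + (-18·π^2 + 31 + 3·π^4)·sin(2·x) + (-2·π^4 - 188/27 + 58·π^2/9)·sin(3·x) + (-27·π^2/8 + 209/64 + 3·π^4/2)·sin(4·x) + (-6·π^4/5 - 1324/625 + 54·π^2/25)·sin(5·x)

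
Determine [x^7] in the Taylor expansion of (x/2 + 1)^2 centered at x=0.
Expand to order 7: (x/2 + 1)^2 = x^2/4 + x + 1 + O(x^8).
The coefficient of x^7 is 0.

Final answer: 0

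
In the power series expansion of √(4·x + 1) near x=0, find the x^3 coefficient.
Expand to order 3: √(4·x + 1) = 4·x^3 - 2·x^2 + 2·x + 1 + O(x^4).
The coefficient of x^3 is 4.

Final answer: 4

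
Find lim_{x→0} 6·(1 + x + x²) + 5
Direct substitution at x = 0 gives 11.

Final answer: 11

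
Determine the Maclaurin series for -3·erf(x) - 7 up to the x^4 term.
2·x^3/√(π) - 6·x/√(π) - 7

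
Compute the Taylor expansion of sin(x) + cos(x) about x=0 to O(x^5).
x^4/24 - x^3/6 - x^2/2 + x + 1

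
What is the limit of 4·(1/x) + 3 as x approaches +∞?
Evaluate the dominant behaviour as x → +∞; each term tends to a finite value or vanishes.
Limit = 3.

Final answer: 3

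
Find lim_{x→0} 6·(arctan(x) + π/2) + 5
Direct substitution at x = 0 gives 5 + 3·π.

Final answer: 5 + 3·π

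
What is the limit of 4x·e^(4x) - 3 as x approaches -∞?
The product is a 0·∞ indeterminate form at x → -∞.
Rewrite the product as 4x / e^(-4x) (an ∞/∞ form) and apply L'Hôpital, or use the standard hierarchy e^(4|x|) ≫ |x| as x → -∞.
The indeterminate product → 0, so the limit = -3.

Final answer: -3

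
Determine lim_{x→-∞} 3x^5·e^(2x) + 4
The product is a 0·∞ indeterminate form at x → -∞.
Rewrite the product as 3x^5 / e^(-2x) (an ∞/∞ form) and apply L'Hôpital, or use the standard hierarchy e^(2|x|) ≫ |x^5| as x → -∞.
The indeterminate product → 0, so the limit = 4.

Final answer: 4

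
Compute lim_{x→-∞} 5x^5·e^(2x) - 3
The product is a 0·∞ indeterminate form at x → -∞.
Rewrite the product as 5x^5 / e^(-2x) (an ∞/∞ form) and apply L'Hôpital, or use the standard hierarchy e^(2|x|) ≫ |x^5| as x → -∞.
The indeterminate product → 0, so the limit = -3.

Final answer: -3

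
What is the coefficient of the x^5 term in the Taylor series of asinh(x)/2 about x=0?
Expand to order 5: asinh(x)/2 = 3·x^5/80 - x^3/12 + x/2 + O(x^6).
The coefficient of x^5 is 3/80.

Final answer: 3/80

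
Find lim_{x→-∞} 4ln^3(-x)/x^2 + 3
The quotient is an ∞/∞ indeterminate form as x → -∞.
Compare growth rates of the dominant terms (exponentials ≫ polynomials ≫ logarithms), or apply L'Hôpital's rule; the quotient → 0.
Adding the constant: 0 + 3 = 3. Limit = 3.

Final answer: 3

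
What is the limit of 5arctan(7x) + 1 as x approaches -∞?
Evaluate the dominant behaviour as x → -∞; each term tends to a finite value or vanishes.
Limit = 1 - 5·π/2.

Final answer: 1 - 5·π/2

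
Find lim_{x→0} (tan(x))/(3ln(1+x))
Both numerator and denominator → 0 as x → 0; this is a 0/0 indeterminate form.
Expand each to leading order near x = 0: numerator ~ x, denominator ~ 3·x.
The limit of the ratio is 1/3.

Final answer: 1/3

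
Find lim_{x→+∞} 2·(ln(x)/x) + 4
Evaluate the dominant behaviour as x → +∞; each term tends to a finite value or vanishes.
Limit = 4.

Final answer: 4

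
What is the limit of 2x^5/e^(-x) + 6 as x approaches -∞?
The quotient is an ∞/∞ indeterminate form as x → -∞.
Compare growth rates of the dominant terms (exponentials ≫ polynomials ≫ logarithms), or apply L'Hôpital's rule; the quotient → 0.
Adding the constant: 0 + 6 = 6. Limit = 6.

Final answer: 6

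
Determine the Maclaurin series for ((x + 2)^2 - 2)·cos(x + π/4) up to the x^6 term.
√(2)·x^6/360 + 19·√(2)·x^5/120 + √(2)·x^4/8 - 4·√(2)·x^3/3 - 2·√(2)·x^2 + √(2)·x + √(2)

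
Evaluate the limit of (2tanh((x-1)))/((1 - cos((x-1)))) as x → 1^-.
Both numerator and denominator → 0 as x → 1^-; this is a 0/0 indeterminate form.
Expand each to leading order near x = 1: numerator ~ 2·(x - 1), denominator ~ (x - 1)^2/2.
The limit of the ratio is -∞.

Final answer: -∞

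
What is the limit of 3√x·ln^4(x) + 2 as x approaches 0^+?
The product is a 0·∞ indeterminate form at x → 0⁺.
Rewrite the product as 3·ln^4(x) / x^(-1/2) and apply L'Hôpital, or use the standard hierarchy x^(-1/2) ≫ |ln x|^4 as x → 0⁺.
The indeterminate product → 0, so the limit = 2.

Final answer: 2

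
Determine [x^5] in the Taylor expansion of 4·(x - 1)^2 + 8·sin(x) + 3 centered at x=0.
Expand to order 5: 4·(x - 1)^2 + 8·sin(x) + 3 = x^5/15 - 4·x^3/3 + 4·x^2 + 7 + O(x^6).
The coefficient of x^5 is 1/15.

Final answer: 1/15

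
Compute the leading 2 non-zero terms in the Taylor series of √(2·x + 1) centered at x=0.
x + 1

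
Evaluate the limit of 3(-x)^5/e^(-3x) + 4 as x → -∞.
The quotient is an ∞/∞ indeterminate form as x → -∞.
Compare growth rates of the dominant terms (exponentials ≫ polynomials ≫ logarithms), or apply L'Hôpital's rule; the quotient → 0.
Adding the constant: 0 + 4 = 4. Limit = 4.

Final answer: 4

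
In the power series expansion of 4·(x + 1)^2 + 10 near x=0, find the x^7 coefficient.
Expand to order 7: 4·(x + 1)^2 + 10 = 4·x^2 + 8·x + 14 + O(x^8).
The coefficient of x^7 is 0.

Final answer: 0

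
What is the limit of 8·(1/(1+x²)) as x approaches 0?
Direct substitution at x = 0 gives 8.

Final answer: 8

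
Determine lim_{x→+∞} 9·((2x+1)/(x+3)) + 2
Evaluate the dominant behaviour as x → +∞; each term tends to a finite value or vanishes.
Limit = 20.

Final answer: 20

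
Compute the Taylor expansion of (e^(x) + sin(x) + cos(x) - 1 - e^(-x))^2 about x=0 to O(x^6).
x^5/12 + 5·x^4/4 - 3·x^3 + 9·x^2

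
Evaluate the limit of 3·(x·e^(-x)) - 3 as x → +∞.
Evaluate the dominant behaviour as x → +∞; each term tends to a finite value or vanishes.
Limit = -3.

Final answer: -3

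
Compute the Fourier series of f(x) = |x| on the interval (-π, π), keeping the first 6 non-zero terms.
-4·cos(x)/π - 4·cos(3·x)/(9·π) - 4·cos(5·x)/(25·π) - 4·cos(7·x)/(49·π) - 4·cos(9·x)/(81·π) + π/2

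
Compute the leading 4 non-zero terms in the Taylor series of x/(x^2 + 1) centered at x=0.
-x^7 + x^5 - x^3 + x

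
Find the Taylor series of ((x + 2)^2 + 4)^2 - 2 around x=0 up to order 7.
x^4 + 8·x^3 + 32·x^2 + 64·x + 62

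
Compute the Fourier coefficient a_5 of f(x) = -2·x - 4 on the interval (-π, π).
a_5 = (1/π) ∫_{-π}^{π} f(x)·cos(5x) dx.
Evaluate the integral (use parity and integration by parts as needed): a_5 = 0.

Final answer: 0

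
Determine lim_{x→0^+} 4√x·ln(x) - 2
The product is a 0·∞ indeterminate form at x → 0⁺.
Rewrite the product as 4·ln(x) / x^(-1/2) and apply L'Hôpital, or use the standard hierarchy x^(-1/2) ≫ |ln x| as x → 0⁺.
The indeterminate product → 0, so the limit = -2.

Final answer: -2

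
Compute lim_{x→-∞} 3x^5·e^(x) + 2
The product is a 0·∞ indeterminate form at x → -∞.
Rewrite the product as 3x^5 / e^(-x) (an ∞/∞ form) and apply L'Hôpital, or use the standard hierarchy e^(|x|) ≫ |x^5| as x → -∞.
The indeterminate product → 0, so the limit = 2.

Final answer: 2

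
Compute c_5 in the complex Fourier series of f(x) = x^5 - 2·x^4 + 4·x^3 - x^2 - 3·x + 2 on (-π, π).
Compute the real Fourier coefficients first: a_5 = 4/625 + 16·π^2/25, b_5 = -942/625 + 32·π^2/25 + 2·π^4/5.
Then c_5 = (a_5 − i·b_5)/2 = 2/625 + 8·π^2/25 - i·π^4/5 - 16·i·π^2/25 + 471·i/625.

Final answer: 2/625 + 8·π^2/25 - i·π^4/5 - 16·i·π^2/25 + 471·i/625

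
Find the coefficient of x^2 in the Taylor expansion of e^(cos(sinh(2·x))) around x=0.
Expand to order 2: e^(cos(sinh(2·x))) = -2·e·x^2 + e + O(x^3).
The coefficient of x^2 is -2·e.

Final answer: -2·e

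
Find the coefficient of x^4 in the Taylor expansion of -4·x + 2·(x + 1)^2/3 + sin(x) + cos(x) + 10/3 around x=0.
Expand to order 4: -4·x + 2·(x + 1)^2/3 + sin(x) + cos(x) + 10/3 = x^4/24 - x^3/6 + x^2/6 - 5·x/3 + 5 + O(x^5).
The coefficient of x^4 is 1/24.

Final answer: 1/24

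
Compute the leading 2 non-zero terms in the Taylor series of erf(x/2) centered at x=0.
-x^3/(12·√(π)) + x/√(π)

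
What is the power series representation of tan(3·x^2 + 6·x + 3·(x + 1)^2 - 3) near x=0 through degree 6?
83016·x^6 + 168048·x^5/5 + 864·x^4 + 576·x^3 + 6·x^2 + 12·x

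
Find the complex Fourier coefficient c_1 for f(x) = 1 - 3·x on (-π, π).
Compute the real Fourier coefficients first: a_1 = 0, b_1 = -6.
Then c_1 = (a_1 − i·b_1)/2 = 3·i.

Final answer: 3·i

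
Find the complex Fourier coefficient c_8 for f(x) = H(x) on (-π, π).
Compute the real Fourier coefficients first: a_8 = 0, b_8 = 0.
Then c_8 = (a_8 − i·b_8)/2 = 0.

Final answer: 0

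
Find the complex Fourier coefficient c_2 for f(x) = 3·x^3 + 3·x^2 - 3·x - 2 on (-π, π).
Compute the real Fourier coefficients first: a_2 = 3, b_2 = 15/2 - 3·π^2.
Then c_2 = (a_2 − i·b_2)/2 = 3/2 - 15·i/4 + 3·i·π^2/2.

Final answer: 3/2 - 15·i/4 + 3·i·π^2/2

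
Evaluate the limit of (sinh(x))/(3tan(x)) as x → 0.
Both numerator and denominator → 0 as x → 0; this is a 0/0 indeterminate form.
Expand each to leading order near x = 0: numerator ~ x, denominator ~ 3·x.
The limit of the ratio is 1/3.

Final answer: 1/3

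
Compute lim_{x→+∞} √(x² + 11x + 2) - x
This is an ∞ − ∞ indeterminate form.
Multiply and divide by the conjugate √(x²+11x + 2) + x; the x² terms cancel, leaving (11x + 2)/(√(x²+11x + 2)+x) → 11/2.
Limit = 11/2.

Final answer: 11/2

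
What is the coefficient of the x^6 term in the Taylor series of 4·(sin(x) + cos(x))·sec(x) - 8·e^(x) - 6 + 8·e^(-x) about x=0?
Expand to order 6: 4·(sin(x) + cos(x))·sec(x) - 8·e^(x) - 6 + 8·e^(-x) = 2·x^5/5 - 4·x^3/3 - 12·x - 2 + O(x^7).
The coefficient of x^6 is 0.

Final answer: 0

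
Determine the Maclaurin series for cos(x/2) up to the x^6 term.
-x^6/46080 + x^4/384 - x^2/8 + 1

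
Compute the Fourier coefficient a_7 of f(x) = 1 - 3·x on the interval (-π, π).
a_7 = (1/π) ∫_{-π}^{π} f(x)·cos(7x) dx.
Evaluate the integral (use parity and integration by parts as needed): a_7 = 0.

Final answer: 0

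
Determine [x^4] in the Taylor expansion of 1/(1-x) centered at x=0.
Expand to order 4: 1/(1-x) = x^4 + x^3 + x^2 + x + 1 + O(x^5).
The coefficient of x^4 is 1.

Final answer: 1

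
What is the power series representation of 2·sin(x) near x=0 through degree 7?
-x^7/2520 + x^5/60 - x^3/3 + 2·x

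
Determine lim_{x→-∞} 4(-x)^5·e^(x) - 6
The product is a 0·∞ indeterminate form at x → -∞.
Rewrite the product as 4(-x)^5 / e^(-x) (an ∞/∞ form) and apply L'Hôpital, or use the standard hierarchy e^(|x|) ≫ |(-x)^5| as x → -∞.
The indeterminate product → 0, so the limit = -6.

Final answer: -6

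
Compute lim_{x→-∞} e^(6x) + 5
Evaluate the dominant behaviour as x → -∞; each term tends to a finite value or vanishes.
Limit = 5.

Final answer: 5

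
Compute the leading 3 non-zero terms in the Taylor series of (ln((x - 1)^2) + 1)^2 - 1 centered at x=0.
8·x^3/3 + 2·x^2 - 4·x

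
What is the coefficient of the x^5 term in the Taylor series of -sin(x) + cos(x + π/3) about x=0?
Expand to order 5: -sin(x) + cos(x + π/3) = x^5·(-1/120 - √(3)/240) + x^4/48 + x^3·(√(3)/12 + 1/6) - x^2/4 + x·(-1 - √(3)/2) + 1/2 + O(x^6).
The coefficient of x^5 is -1/120 - √(3)/240.

Final answer: -1/120 - √(3)/240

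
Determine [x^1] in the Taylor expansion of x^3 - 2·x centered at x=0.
Expand to order 1: x^3 - 2·x = -2·x + O(x^2).
The coefficient of x^1 is -2.

Final answer: -2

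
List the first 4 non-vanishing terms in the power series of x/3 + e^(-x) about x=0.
-x^3/6 + x^2/2 - 2·x/3 + 1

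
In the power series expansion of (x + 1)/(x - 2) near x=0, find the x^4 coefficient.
Expand to order 4: (x + 1)/(x - 2) = -3·x^4/32 - 3·x^3/16 - 3·x^2/8 - 3·x/4 - 1/2 + O(x^5).
The coefficient of x^4 is -3/32.

Final answer: -3/32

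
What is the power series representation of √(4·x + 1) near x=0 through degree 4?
-10·x^4 + 4·x^3 - 2·x^2 + 2·x + 1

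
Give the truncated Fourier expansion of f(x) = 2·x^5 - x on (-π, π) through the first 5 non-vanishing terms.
(-80·π^2 + 4·π^4 + 478)·sin(x) + (-2·π^4 - 14 + 10·π^2)·sin(2·x) + (-80·π^2/27 + 106/81 + 4·π^4/3)·sin(3·x) + (-π^4 + 1/32 + 5·π^2/4)·sin(4·x) + (-16·π^2/25 - 154/625 + 4·π^4/5)·sin(5·x)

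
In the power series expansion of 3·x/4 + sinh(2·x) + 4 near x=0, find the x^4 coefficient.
Expand to order 4: 3·x/4 + sinh(2·x) + 4 = 4·x^3/3 + 11·x/4 + 4 + O(x^5).
The coefficient of x^4 is 0.

Final answer: 0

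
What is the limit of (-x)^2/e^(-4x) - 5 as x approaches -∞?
The quotient is an ∞/∞ indeterminate form as x → -∞.
Compare growth rates of the dominant terms (exponentials ≫ polynomials ≫ logarithms), or apply L'Hôpital's rule; the quotient → 0.
Adding the constant: 0 - 5 = -5. Limit = -5.

Final answer: -5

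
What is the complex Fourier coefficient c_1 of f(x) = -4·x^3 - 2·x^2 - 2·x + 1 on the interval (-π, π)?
Compute the real Fourier coefficients first: a_1 = 8, b_1 = 44 - 8·π^2.
Then c_1 = (a_1 − i·b_1)/2 = 4 - 22·i + 4·i·π^2.

Final answer: 4 - 22·i + 4·i·π^2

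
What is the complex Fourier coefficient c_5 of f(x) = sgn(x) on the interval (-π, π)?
Compute the real Fourier coefficients first: a_5 = 0, b_5 = 4/(5·π).
Then c_5 = (a_5 − i·b_5)/2 = -2·i/(5·π).

Final answer: -2·i/(5·π)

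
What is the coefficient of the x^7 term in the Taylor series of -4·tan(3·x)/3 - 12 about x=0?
Expand to order 7: -4·tan(3·x)/3 - 12 = -5508·x^7/35 - 216·x^5/5 - 12·x^3 - 4·x - 12 + O(x^8).
The coefficient of x^7 is -5508/35.

Final answer: -5508/35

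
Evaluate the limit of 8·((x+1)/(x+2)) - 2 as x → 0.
Direct substitution at x = 0 gives 2.

Final answer: 2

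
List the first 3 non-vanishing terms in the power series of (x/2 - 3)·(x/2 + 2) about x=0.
x^2/4 - x/2 - 6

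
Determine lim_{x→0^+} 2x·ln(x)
This is a 0·∞ indeterminate form at x → 0⁺.
Rewrite the product as 2·ln(x) / x^(-1) and apply L'Hôpital, or use the standard hierarchy x^(-1) ≫ |ln x| as x → 0⁺.
The indeterminate product → 0, so the limit = 0.

Final answer: 0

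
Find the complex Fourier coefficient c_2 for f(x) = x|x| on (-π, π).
Compute the real Fourier coefficients first: a_2 = 0, b_2 = -π.
Then c_2 = (a_2 − i·b_2)/2 = i·π/2.

Final answer: i·π/2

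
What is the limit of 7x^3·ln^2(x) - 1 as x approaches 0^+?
The product is a 0·∞ indeterminate form at x → 0⁺.
Rewrite the product as 7·ln^2(x) / x^(-3) and apply L'Hôpital, or use the standard hierarchy x^(-3) ≫ |ln x|^2 as x → 0⁺.
The indeterminate product → 0, so the limit = -1.

Final answer: -1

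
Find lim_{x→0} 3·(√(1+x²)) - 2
Direct substitution at x = 0 gives 1.

Final answer: 1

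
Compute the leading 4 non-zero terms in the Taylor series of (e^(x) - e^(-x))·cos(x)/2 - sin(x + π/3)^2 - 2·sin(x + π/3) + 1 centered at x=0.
x^3·(-1/6 + √(3)/3) + x^2·(1/2 + √(3)/2) - √(3)·x/2 - √(3) + 1/4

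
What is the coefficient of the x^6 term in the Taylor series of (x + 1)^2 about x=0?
Expand to order 6: (x + 1)^2 = x^2 + 2·x + 1 + O(x^7).
The coefficient of x^6 is 0.

Final answer: 0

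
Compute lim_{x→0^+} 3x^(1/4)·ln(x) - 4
The product is a 0·∞ indeterminate form at x → 0⁺.
Rewrite the product as 3·ln(x) / x^(-1/4) and apply L'Hôpital, or use the standard hierarchy x^(-1/4) ≫ |ln x| as x → 0⁺.
The indeterminate product → 0, so the limit = -4.

Final answer: -4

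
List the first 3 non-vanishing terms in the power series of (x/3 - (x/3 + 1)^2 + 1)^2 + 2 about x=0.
2·x^3/27 + x^2/9 + 2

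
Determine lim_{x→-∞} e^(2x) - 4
Evaluate the dominant behaviour as x → -∞; each term tends to a finite value or vanishes.
Limit = -4.

Final answer: -4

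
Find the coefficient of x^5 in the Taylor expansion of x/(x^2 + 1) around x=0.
Expand to order 5: x/(x^2 + 1) = x^5 - x^3 + x + O(x^6).
The coefficient of x^5 is 1.

Final answer: 1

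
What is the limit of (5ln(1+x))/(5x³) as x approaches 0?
Both numerator and denominator → 0 as x → 0; this is a 0/0 indeterminate form.
Expand each to leading order near x = 0: numerator ~ 5·x, denominator ~ 5·x^3.
The limit of the ratio is ∞.

Final answer: ∞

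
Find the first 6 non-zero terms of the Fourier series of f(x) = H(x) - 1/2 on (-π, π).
2·sin(x)/π + 2·sin(3·x)/(3·π) + 2·sin(5·x)/(5·π) + 2·sin(7·x)/(7·π) + 2·sin(9·x)/(9·π) + 2·sin(11·x)/(11·π)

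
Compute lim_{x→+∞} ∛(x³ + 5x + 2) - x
This is an ∞ − ∞ indeterminate form.
Multiply by (A² + AB + B²)/(A² + AB + B²) where A = ∛(x³+5x + 2), B = x to use A³ − B³ = (A−B)(A²+AB+B²); the x³ terms cancel, leaving (5x + 2)/(A²+AB+B²) with denominator ~ 3x², so the limit is 0.
Limit = 0.

Final answer: 0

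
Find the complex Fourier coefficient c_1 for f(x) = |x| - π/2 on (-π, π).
Compute the real Fourier coefficients first: a_1 = -4/π, b_1 = 0.
Then c_1 = (a_1 − i·b_1)/2 = -2/π.

Final answer: -2/π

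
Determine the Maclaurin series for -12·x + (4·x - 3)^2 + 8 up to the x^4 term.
16·x^2 - 36·x + 17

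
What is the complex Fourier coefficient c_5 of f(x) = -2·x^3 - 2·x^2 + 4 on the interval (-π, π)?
Compute the real Fourier coefficients first: a_5 = 8/25, b_5 = 24/125 - 4·π^2/5.
Then c_5 = (a_5 − i·b_5)/2 = 4/25 - 12·i/125 + 2·i·π^2/5.

Final answer: 4/25 - 12·i/125 + 2·i·π^2/5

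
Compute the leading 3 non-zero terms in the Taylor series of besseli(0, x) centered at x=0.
x^4/64 + x^2/4 + 1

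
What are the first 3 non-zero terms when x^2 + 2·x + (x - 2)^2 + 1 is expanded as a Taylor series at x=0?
2·x^2 - 2·x + 5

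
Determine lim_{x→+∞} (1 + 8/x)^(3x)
As x → +∞: write (1 + 8/x)^(3x) = ((1 + 8/x)^x)^3 → (e^8)^3 = e^24.
Limit = e^(24).

Final answer: e^(24)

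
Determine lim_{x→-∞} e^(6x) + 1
Evaluate the dominant behaviour as x → -∞; each term tends to a finite value or vanishes.
Limit = 1.

Final answer: 1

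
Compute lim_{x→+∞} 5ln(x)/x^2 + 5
The quotient is an ∞/∞ indeterminate form as x → +∞.
The polynomial denominator x^2 dominates the logarithmic numerator (any positive power of x ≫ ln(x) as x → ∞), so the quotient → 0.
Adding the constant: 0 + 5 = 5. Limit = 5.

Final answer: 5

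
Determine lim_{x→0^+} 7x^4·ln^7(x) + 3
The product is a 0·∞ indeterminate form at x → 0⁺.
Rewrite the product as 7·ln^7(x) / x^(-4) and apply L'Hôpital, or use the standard hierarchy x^(-4) ≫ |ln x|^7 as x → 0⁺.
The indeterminate product → 0, so the limit = 3.

Final answer: 3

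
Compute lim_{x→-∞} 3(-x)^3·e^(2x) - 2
The product is a 0·∞ indeterminate form at x → -∞.
Rewrite the product as 3(-x)^3 / e^(-2x) (an ∞/∞ form) and apply L'Hôpital, or use the standard hierarchy e^(2|x|) ≫ |(-x)^3| as x → -∞.
The indeterminate product → 0, so the limit = -2.

Final answer: -2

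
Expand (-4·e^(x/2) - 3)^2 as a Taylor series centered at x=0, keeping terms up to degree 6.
131·x^6/5760 + 67·x^5/480 + 35·x^4/48 + 19·x^3/6 + 11·x^2 + 28·x + 49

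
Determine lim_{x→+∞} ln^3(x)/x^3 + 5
The quotient is an ∞/∞ indeterminate form as x → +∞.
The polynomial denominator x^3 dominates the logarithmic numerator (any positive power of x ≫ ln^3(x) as x → ∞), so the quotient → 0.
Adding the constant: 0 + 5 = 5. Limit = 5.

Final answer: 5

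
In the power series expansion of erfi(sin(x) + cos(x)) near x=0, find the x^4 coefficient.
Expand to order 4: erfi(sin(x) + cos(x)) = -17·e·x^4/(12·√(π)) - e·x^3/(3·√(π)) + e·x^2/√(π) + 2·e·x/√(π) + erfi(1) + O(x^5).
The coefficient of x^4 is -17·e/(12·√(π)).

Final answer: -17·e/(12·√(π))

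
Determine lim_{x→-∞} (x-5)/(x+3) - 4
Evaluate the dominant behaviour as x → -∞; each term tends to a finite value or vanishes.
Limit = -3.

Final answer: -3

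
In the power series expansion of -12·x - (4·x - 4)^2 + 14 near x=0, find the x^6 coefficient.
Expand to order 6: -12·x - (4·x - 4)^2 + 14 = -16·x^2 + 20·x - 2 + O(x^7).
The coefficient of x^6 is 0.

Final answer: 0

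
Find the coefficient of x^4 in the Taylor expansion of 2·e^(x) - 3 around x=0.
Expand to order 4: 2·e^(x) - 3 = x^4/12 + x^3/3 + x^2 + 2·x - 1 + O(x^5).
The coefficient of x^4 is 1/12.

Final answer: 1/12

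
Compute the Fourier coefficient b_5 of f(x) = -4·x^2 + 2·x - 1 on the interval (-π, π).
b_5 = (1/π) ∫_{-π}^{π} f(x)·sin(5x) dx.
Evaluate the integral (use parity and integration by parts as needed): b_5 = 4/5.

Final answer: 4/5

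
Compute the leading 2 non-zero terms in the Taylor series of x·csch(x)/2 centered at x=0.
1/2 - x^2/12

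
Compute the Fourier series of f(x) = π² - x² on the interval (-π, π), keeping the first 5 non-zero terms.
4·cos(x) - cos(2·x) + 4·cos(3·x)/9 - cos(4·x)/4 + 2·π^2/3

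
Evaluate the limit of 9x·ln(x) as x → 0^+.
This is a 0·∞ indeterminate form at x → 0⁺.
Rewrite the product as 9·ln(x) / x^(-1) and apply L'Hôpital, or use the standard hierarchy x^(-1) ≫ |ln x| as x → 0⁺.
The indeterminate product → 0, so the limit = 0.

Final answer: 0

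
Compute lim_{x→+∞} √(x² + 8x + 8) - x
This is an ∞ − ∞ indeterminate form.
Multiply and divide by the conjugate √(x²+8x + 8) + x; the x² terms cancel, leaving (8x + 8)/(√(x²+8x + 8)+x) → 8/2 = 4.
Limit = 4.

Final answer: 4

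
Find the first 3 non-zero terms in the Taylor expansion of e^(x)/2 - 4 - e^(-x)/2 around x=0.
x^3/6 + x - 4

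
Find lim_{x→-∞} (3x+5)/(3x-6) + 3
Evaluate the dominant behaviour as x → -∞; each term tends to a finite value or vanishes.
Limit = 4.

Final answer: 4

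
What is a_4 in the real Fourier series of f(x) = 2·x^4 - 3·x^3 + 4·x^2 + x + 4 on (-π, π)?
a_4 = (1/π) ∫_{-π}^{π} f(x)·cos(4x) dx.
Evaluate the integral (use parity and integration by parts as needed): a_4 = 5/8 + π^2.

Final answer: 5/8 + π^2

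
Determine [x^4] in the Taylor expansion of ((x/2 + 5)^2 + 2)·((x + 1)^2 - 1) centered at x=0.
Expand to order 4: ((x/2 + 5)^2 + 2)·((x + 1)^2 - 1) = x^4/4 + 11·x^3/2 + 37·x^2 + 54·x + O(x^5).
The coefficient of x^4 is 1/4.

Final answer: 1/4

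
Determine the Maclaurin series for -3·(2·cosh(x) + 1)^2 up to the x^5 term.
-9·x^4/2 - 18·x^2 - 27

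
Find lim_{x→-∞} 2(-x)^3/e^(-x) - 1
The quotient is an ∞/∞ indeterminate form as x → -∞.
Compare growth rates of the dominant terms (exponentials ≫ polynomials ≫ logarithms), or apply L'Hôpital's rule; the quotient → 0.
Adding the constant: 0 - 1 = -1. Limit = -1.

Final answer: -1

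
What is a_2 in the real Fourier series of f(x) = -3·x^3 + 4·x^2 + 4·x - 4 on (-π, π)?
a_2 = (1/π) ∫_{-π}^{π} f(x)·cos(2x) dx.
Evaluate the integral (use parity and integration by parts as needed): a_2 = 4.

Final answer: 4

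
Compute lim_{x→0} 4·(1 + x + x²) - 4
Direct substitution at x = 0 gives 0.

Final answer: 0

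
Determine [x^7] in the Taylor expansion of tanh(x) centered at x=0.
Expand to order 7: tanh(x) = -17·x^7/315 + 2·x^5/15 - x^3/3 + x + O(x^8).
The coefficient of x^7 is -17/315.

Final answer: -17/315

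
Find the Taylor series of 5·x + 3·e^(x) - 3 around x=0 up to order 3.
x^3/2 + 3·x^2/2 + 8·x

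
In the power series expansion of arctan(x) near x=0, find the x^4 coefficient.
Expand to order 4: arctan(x) = -x^3/3 + x + O(x^5).
The coefficient of x^4 is 0.

Final answer: 0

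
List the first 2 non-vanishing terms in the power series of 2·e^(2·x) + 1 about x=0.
4·x + 3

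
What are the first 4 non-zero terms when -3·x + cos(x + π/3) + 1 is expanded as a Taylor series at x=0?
√(3)·x^3/12 - x^2/4 + x·(-3 - √(3)/2) + 3/2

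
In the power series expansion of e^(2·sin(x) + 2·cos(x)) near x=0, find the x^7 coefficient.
Expand to order 7: e^(2·sin(x) + 2·cos(x)) = 49·x^7·e^(2)/120 + 233·x^6·e^(2)/360 - 13·x^5·e^(2)/60 - 17·x^4·e^(2)/12 - x^3·e^(2) + x^2·e^(2) + 2·x·e^(2) + e^(2) + O(x^8).
The coefficient of x^7 is 49·e^(2)/120.

Final answer: 49·e^(2)/120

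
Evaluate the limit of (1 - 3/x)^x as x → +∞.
As x → +∞: this is the defining limit (1 - 3/x)^x → e^(-3).
Limit = e^(-3).

Final answer: e^(-3)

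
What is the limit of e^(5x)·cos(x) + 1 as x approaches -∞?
Evaluate the dominant behaviour as x → -∞; each term tends to a finite value or vanishes.
Limit = 1.

Final answer: 1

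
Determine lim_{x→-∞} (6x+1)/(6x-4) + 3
Evaluate the dominant behaviour as x → -∞; each term tends to a finite value or vanishes.
Limit = 4.

Final answer: 4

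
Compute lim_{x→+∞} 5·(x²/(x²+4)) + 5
Evaluate the dominant behaviour as x → +∞; each term tends to a finite value or vanishes.
Limit = 10.

Final answer: 10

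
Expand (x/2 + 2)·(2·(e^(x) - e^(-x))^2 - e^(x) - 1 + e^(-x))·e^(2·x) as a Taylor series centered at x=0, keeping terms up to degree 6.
9613·x^6/360 + 1043·x^5/30 + 69·x^4/2 + 65·x^3/3 + 2·x^2 - 17·x/2 - 2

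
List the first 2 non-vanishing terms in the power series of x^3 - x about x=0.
x^3 - x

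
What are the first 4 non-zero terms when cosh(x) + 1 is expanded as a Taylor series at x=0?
x^6/720 + x^4/24 + x^2/2 + 2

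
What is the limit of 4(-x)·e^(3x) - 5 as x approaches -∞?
The product is a 0·∞ indeterminate form at x → -∞.
Rewrite the product as 4(-x) / e^(-3x) (an ∞/∞ form) and apply L'Hôpital, or use the standard hierarchy e^(3|x|) ≫ |(-x)| as x → -∞.
The indeterminate product → 0, so the limit = -5.

Final answer: -5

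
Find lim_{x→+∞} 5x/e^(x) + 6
The quotient is an ∞/∞ indeterminate form as x → +∞.
The exponential denominator e^(x) dominates the polynomial numerator (e^x ≫ x as x → ∞), so the quotient → 0.
Adding the constant: 0 + 6 = 6. Limit = 6.

Final answer: 6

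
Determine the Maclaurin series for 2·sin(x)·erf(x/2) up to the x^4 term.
-x^4/(2·√(π)) + 2·x^2/√(π)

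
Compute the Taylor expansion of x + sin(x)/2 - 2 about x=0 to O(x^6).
x^5/240 - x^3/12 + 3·x/2 - 2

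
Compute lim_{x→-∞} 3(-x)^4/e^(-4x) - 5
The quotient is an ∞/∞ indeterminate form as x → -∞.
Compare growth rates of the dominant terms (exponentials ≫ polynomials ≫ logarithms), or apply L'Hôpital's rule; the quotient → 0.
Adding the constant: 0 - 5 = -5. Limit = -5.

Final answer: -5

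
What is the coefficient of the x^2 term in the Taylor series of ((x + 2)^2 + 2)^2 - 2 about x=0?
Expand to order 2: ((x + 2)^2 + 2)^2 - 2 = 28·x^2 + 48·x + 34 + O(x^3).
The coefficient of x^2 is 28.

Final answer: 28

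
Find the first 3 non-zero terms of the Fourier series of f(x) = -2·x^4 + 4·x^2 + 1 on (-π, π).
(-112 + 16·π^2)·cos(x) + (10 - 4·π^2)·cos(2·x) - 2·π^4/5 + 1 + 4·π^2/3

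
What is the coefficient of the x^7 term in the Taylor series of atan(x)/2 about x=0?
Expand to order 7: atan(x)/2 = -x^7/14 + x^5/10 - x^3/6 + x/2 + O(x^8).
The coefficient of x^7 is -1/14.

Final answer: -1/14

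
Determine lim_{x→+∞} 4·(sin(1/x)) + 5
Evaluate the dominant behaviour as x → +∞; each term tends to a finite value or vanishes.
Limit = 5.

Final answer: 5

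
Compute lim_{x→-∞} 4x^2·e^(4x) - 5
The product is a 0·∞ indeterminate form at x → -∞.
Rewrite the product as 4x^2 / e^(-4x) (an ∞/∞ form) and apply L'Hôpital, or use the standard hierarchy e^(4|x|) ≫ |x^2| as x → -∞.
The indeterminate product → 0, so the limit = -5.

Final answer: -5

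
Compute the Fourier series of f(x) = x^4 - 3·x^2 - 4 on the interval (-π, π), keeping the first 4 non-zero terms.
(60 - 8·π^2)·cos(x) + (-6 + 2·π^2)·cos(2·x) + (52/27 - 8·π^2/9)·cos(3·x) - π^2 - 4 + π^4/5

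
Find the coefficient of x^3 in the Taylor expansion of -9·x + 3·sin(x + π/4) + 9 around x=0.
Expand to order 3: -9·x + 3·sin(x + π/4) + 9 = -√(2)·x^3/4 - 3·√(2)·x^2/4 + x·(-9 + 3·√(2)/2) + 3·√(2)/2 + 9 + O(x^4).
The coefficient of x^3 is -√(2)/4.

Final answer: -√(2)/4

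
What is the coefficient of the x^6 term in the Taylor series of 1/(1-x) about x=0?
Expand to order 6: 1/(1-x) = x^6 + x^5 + x^4 + x^3 + x^2 + x + 1 + O(x^7).
The coefficient of x^6 is 1.

Final answer: 1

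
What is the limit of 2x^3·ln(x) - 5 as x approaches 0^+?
The product is a 0·∞ indeterminate form at x → 0⁺.
Rewrite the product as 2·ln(x) / x^(-3) and apply L'Hôpital, or use the standard hierarchy x^(-3) ≫ |ln x| as x → 0⁺.
The indeterminate product → 0, so the limit = -5.

Final answer: -5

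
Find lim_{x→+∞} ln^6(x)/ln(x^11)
This is an ∞/∞ indeterminate form as x → +∞.
Write ln(x^11) = 11·ln(x), reducing the quotient to ln^5(x)/11 → ∞.
Limit = ∞.

Final answer: ∞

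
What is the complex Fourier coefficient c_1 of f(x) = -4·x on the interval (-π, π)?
Compute the real Fourier coefficients first: a_1 = 0, b_1 = -8.
Then c_1 = (a_1 − i·b_1)/2 = 4·i.

Final answer: 4·i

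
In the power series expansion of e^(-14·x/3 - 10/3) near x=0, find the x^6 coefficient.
Expand to order 6: e^(-14·x/3 - 10/3) = 470596·x^6·e^(-10/3)/32805 - 67228·x^5·e^(-10/3)/3645 + 4802·x^4·e^(-10/3)/243 - 1372·x^3·e^(-10/3)/81 + 98·x^2·e^(-10/3)/9 - 14·x·e^(-10/3)/3 + e^(-10/3) + O(x^7).
The coefficient of x^6 is 470596·e^(-10/3)/32805.

Final answer: 470596·e^(-10/3)/32805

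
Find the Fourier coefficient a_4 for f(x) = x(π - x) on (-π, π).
a_4 = (1/π) ∫_{-π}^{π} f(x)·cos(4x) dx.
Evaluate the integral (use parity and integration by parts as needed): a_4 = -1/4.

Final answer: -1/4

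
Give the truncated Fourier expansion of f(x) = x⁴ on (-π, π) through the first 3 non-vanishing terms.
(48 - 8·π^2)·cos(x) + (-3 + 2·π^2)·cos(2·x) + π^4/5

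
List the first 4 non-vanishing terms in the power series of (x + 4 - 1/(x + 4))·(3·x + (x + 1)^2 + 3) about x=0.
x^3 + 9·x^2 + 23·x + 15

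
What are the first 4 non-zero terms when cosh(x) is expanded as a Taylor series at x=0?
x^6/720 + x^4/24 + x^2/2 + 1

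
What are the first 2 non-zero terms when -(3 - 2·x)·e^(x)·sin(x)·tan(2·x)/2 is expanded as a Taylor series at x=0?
-x^3 - 3·x^2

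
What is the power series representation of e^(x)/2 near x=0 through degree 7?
x^7/10080 + x^6/1440 + x^5/240 + x^4/48 + x^3/12 + x^2/4 + x/2 + 1/2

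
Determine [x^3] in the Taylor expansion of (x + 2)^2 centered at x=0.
Expand to order 3: (x + 2)^2 = x^2 + 4·x + 4 + O(x^4).
The coefficient of x^3 is 0.

Final answer: 0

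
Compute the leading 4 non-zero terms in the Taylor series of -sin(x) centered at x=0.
x^7/5040 - x^5/120 + x^3/6 - x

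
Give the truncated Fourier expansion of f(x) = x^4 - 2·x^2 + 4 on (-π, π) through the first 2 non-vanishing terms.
(56 - 8·π^2)·cos(x) - 2·π^2/3 + 4 + π^4/5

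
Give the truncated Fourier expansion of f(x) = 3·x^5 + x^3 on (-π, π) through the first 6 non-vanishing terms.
(-118·π^2 + 6·π^4 + 708)·sin(x) + (-3·π^4 - 21 + 14·π^2)·sin(2·x) + (-34·π^2/9 + 68/27 + 2·π^4)·sin(3·x) + (-3·π^4/2 - 33/64 + 11·π^2/8)·sin(4·x) + (-14·π^2/25 + 84/625 + 6·π^4/5)·sin(5·x) + (-π^4 - 1/27 + 2·π^2/9)·sin(6·x)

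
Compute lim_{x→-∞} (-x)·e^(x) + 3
The product is a 0·∞ indeterminate form at x → -∞.
Rewrite the product as (-x) / e^(-x) (an ∞/∞ form) and apply L'Hôpital, or use the standard hierarchy e^(|x|) ≫ |(-x)| as x → -∞.
The indeterminate product → 0, so the limit = 3.

Final answer: 3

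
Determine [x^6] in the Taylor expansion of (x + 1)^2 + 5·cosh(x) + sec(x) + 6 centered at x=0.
Expand to order 6: (x + 1)^2 + 5·cosh(x) + sec(x) + 6 = 11·x^6/120 + 5·x^4/12 + 4·x^2 + 2·x + 13 + O(x^7).
The coefficient of x^6 is 11/120.

Final answer: 11/120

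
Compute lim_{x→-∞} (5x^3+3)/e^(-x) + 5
The quotient is an ∞/∞ indeterminate form as x → -∞.
Compare growth rates of the dominant terms (exponentials ≫ polynomials ≫ logarithms), or apply L'Hôpital's rule; the quotient → 0.
Adding the constant: 0 + 5 = 5. Limit = 5.

Final answer: 5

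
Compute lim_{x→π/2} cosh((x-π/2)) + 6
Direct substitution at x = π/2 gives 7.

Final answer: 7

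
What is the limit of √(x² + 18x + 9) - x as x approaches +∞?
This is an ∞ − ∞ indeterminate form.
Multiply and divide by the conjugate √(x²+18x + 9) + x; the x² terms cancel, leaving (18x + 9)/(√(x²+18x + 9)+x) → 18/2 = 9.
Limit = 9.

Final answer: 9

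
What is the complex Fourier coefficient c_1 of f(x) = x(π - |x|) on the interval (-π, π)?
Compute the real Fourier coefficients first: a_1 = 0, b_1 = 8/π.
Then c_1 = (a_1 − i·b_1)/2 = -4·i/π.

Final answer: -4·i/π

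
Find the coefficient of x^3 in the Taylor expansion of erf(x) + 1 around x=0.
Expand to order 3: erf(x) + 1 = -2·x^3/(3·√(π)) + 2·x/√(π) + 1 + O(x^4).
The coefficient of x^3 is -2/(3·√(π)).

Final answer: -2/(3·√(π))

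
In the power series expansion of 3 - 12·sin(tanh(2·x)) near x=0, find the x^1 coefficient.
Expand to order 1: 3 - 12·sin(tanh(2·x)) = 3 - 24·x + O(x^2).
The coefficient of x^1 is -24.

Final answer: -24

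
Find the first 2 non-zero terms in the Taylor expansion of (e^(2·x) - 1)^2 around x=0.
8·x^3 + 4·x^2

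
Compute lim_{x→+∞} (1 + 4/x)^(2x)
As x → +∞: write (1 + 4/x)^(2x) = ((1 + 4/x)^x)^2 → (e^4)^2 = e^8.
Limit = e^(8).

Final answer: e^(8)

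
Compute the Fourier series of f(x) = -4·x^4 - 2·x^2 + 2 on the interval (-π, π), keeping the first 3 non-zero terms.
(-184 + 32·π^2)·cos(x) + (10 - 8·π^2)·cos(2·x) - 4·π^4/5 - 2·π^2/3 + 2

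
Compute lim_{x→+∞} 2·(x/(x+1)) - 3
Evaluate the dominant behaviour as x → +∞; each term tends to a finite value or vanishes.
Limit = -1.

Final answer: -1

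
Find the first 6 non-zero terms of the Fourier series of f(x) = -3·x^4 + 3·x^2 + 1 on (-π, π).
(-156 + 24·π^2)·cos(x) + (12 - 6·π^2)·cos(2·x) + (-28/9 + 8·π^2/3)·cos(3·x) + (21/16 - 3·π^2/2)·cos(4·x) + (-444/625 + 24·π^2/25)·cos(5·x) - 3·π^4/5 + 1 + π^2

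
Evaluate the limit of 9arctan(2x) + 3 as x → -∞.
Evaluate the dominant behaviour as x → -∞; each term tends to a finite value or vanishes.
Limit = 3 - 9·π/2.

Final answer: 3 - 9·π/2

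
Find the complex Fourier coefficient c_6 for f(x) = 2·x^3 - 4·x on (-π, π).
Compute the real Fourier coefficients first: a_6 = 0, b_6 = 13/9 - 2·π^2/3.
Then c_6 = (a_6 − i·b_6)/2 = -13·i/18 + i·π^2/3.

Final answer: -13·i/18 + i·π^2/3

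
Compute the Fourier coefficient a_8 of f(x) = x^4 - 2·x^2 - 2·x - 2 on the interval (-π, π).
a_8 = (1/π) ∫_{-π}^{π} f(x)·cos(8x) dx.
Evaluate the integral (use parity and integration by parts as needed): a_8 = -35/256 + π^2/8.

Final answer: -35/256 + π^2/8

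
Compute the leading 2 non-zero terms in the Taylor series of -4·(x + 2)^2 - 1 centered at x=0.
-16·x - 17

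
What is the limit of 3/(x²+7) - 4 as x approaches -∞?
Evaluate the dominant behaviour as x → -∞; each term tends to a finite value or vanishes.
Limit = -4.

Final answer: -4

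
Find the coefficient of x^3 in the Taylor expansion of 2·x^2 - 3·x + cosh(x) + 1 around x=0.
Expand to order 3: 2·x^2 - 3·x + cosh(x) + 1 = 5·x^2/2 - 3·x + 2 + O(x^4).
The coefficient of x^3 is 0.

Final answer: 0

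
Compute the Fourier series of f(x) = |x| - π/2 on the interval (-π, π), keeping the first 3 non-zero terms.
-4·cos(x)/π - 4·cos(3·x)/(9·π) - 4·cos(5·x)/(25·π)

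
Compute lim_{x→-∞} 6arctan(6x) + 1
Evaluate the dominant behaviour as x → -∞; each term tends to a finite value or vanishes.
Limit = 1 - 3·π.

Final answer: 1 - 3·π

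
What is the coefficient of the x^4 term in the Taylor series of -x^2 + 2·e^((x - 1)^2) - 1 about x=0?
Expand to order 4: -x^2 + 2·e^((x - 1)^2) - 1 = 19·e·x^4/3 - 20·e·x^3/3 + x^2·(-1 + 6·e) - 4·e·x - 1 + 2·e + O(x^5).
The coefficient of x^4 is 19·e/3.

Final answer: 19·e/3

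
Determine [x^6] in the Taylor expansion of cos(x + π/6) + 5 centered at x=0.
Expand to order 6: cos(x + π/6) + 5 = -√(3)·x^6/1440 - x^5/240 + √(3)·x^4/48 + x^3/12 - √(3)·x^2/4 - x/2 + √(3)/2 + 5 + O(x^7).
The coefficient of x^6 is -√(3)/1440.

Final answer: -√(3)/1440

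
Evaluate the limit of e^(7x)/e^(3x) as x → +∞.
This is an ∞/∞ indeterminate form as x → +∞.
Rewrite e^(7x)/e^(3x) = e^((7−3)x) = e^(4x); the exponent coefficient is 4 > 0 so e^(4x) → ∞.
Limit = ∞.

Final answer: ∞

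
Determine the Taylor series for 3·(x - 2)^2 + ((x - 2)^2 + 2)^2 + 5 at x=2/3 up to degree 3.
1993/81 - 760·(x - 2/3)/27 + 53·(x - 2/3)^2/3 - 16·(x - 2/3)^3/3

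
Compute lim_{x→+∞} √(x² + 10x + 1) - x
As x → +∞: multiply by the conjugate to get (10x+1)/(√(x²+10x+1)+x); the denominator ~ 2x, so the limit is 10/2 = 5.
Limit = 5.

Final answer: 5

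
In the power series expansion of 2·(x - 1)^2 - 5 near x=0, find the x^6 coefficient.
Expand to order 6: 2·(x - 1)^2 - 5 = 2·x^2 - 4·x - 3 + O(x^7).
The coefficient of x^6 is 0.

Final answer: 0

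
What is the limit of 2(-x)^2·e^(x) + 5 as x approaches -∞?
The product is a 0·∞ indeterminate form at x → -∞.
Rewrite the product as 2(-x)^2 / e^(-x) (an ∞/∞ form) and apply L'Hôpital, or use the standard hierarchy e^(|x|) ≫ |(-x)^2| as x → -∞.
The indeterminate product → 0, so the limit = 5.

Final answer: 5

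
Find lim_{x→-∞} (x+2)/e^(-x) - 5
The quotient is an ∞/∞ indeterminate form as x → -∞.
Compare growth rates of the dominant terms (exponentials ≫ polynomials ≫ logarithms), or apply L'Hôpital's rule; the quotient → 0.
Adding the constant: 0 - 5 = -5. Limit = -5.

Final answer: -5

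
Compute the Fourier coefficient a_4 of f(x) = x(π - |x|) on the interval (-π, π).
a_4 = (1/π) ∫_{-π}^{π} f(x)·cos(4x) dx.
Evaluate the integral (use parity and integration by parts as needed): a_4 = 0.

Final answer: 0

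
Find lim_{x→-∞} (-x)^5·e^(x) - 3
The product is a 0·∞ indeterminate form at x → -∞.
Rewrite the product as (-x)^5 / e^(-x) (an ∞/∞ form) and apply L'Hôpital, or use the standard hierarchy e^(|x|) ≫ |(-x)^5| as x → -∞.
The indeterminate product → 0, so the limit = -3.

Final answer: -3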